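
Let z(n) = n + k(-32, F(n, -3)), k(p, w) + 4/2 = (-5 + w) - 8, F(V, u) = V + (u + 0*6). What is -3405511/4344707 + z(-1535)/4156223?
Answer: -14167479600169/18057571161661 ≈ -0.78457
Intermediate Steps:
F(V, u) = V + u (F(V, u) = V + (u + 0) = V + u)
k(p, w) = -15 + w (k(p, w) = -2 + ((-5 + w) - 8) = -2 + (-13 + w) = -15 + w)
z(n) = -18 + 2*n (z(n) = n + (-15 + (n - 3)) = n + (-15 + (-3 + n)) = n + (-18 + n) = -18 + 2*n)
-3405511/4344707 + z(-1535)/4156223 = -3405511/4344707 + (-18 + 2*(-1535))/4156223 = -3405511*1/4344707 + (-18 - 3070)*(1/4156223) = -3405511/4344707 - 3088*1/4156223 = -3405511/4344707 - 3088/4156223 = -14167479600169/18057571161661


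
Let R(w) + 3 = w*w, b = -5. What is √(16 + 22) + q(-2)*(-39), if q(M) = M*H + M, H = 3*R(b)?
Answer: 5226 + √38 ≈ 5232.2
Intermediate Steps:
R(w) = -3 + w² (R(w) = -3 + w*w = -3 + w²)
H = 66 (H = 3*(-3 + (-5)²) = 3*(-3 + 25) = 3*22 = 66)
q(M) = 67*M (q(M) = M*66 + M = 66*M + M = 67*M)
√(16 + 22) + q(-2)*(-39) = √(16 + 22) + (67*(-2))*(-39) = √38 - 134*(-39) = √38 + 5226 = 5226 + √38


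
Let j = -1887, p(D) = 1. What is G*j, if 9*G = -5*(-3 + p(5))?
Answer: -6290/3 ≈ -2096.7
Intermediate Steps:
G = 10/9 (G = (-5*(-3 + 1))/9 = (-5*(-2))/9 = (⅑)*10 = 10/9 ≈ 1.1111)
G*j = (10/9)*(-1887) = -6290/3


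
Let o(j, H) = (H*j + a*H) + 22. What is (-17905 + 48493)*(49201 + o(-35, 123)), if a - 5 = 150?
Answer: 1957112004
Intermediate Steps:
a = 155 (a = 5 + 150 = 155)
o(j, H) = 22 + 155*H + H*j (o(j, H) = (H*j + 155*H) + 22 = (155*H + H*j) + 22 = 22 + 155*H + H*j)
(-17905 + 48493)*(49201 + o(-35, 123)) = (-17905 + 48493)*(49201 + (22 + 155*123 + 123*(-35))) = 30588*(49201 + (22 + 19065 - 4305)) = 30588*(49201 + 14782) = 30588*63983 = 1957112004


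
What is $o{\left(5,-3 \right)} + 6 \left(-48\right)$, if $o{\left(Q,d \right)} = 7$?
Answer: $-281$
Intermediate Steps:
$o{\left(5,-3 \right)} + 6 \left(-48\right) = 7 + 6 \left(-48\right) = 7 - 288 = -281$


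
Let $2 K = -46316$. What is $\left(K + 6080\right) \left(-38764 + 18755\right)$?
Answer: $341713702$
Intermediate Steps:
$K = -23158$ ($K = \frac{1}{2} \left(-46316\right) = -23158$)
$\left(K + 6080\right) \left(-38764 + 18755\right) = \left(-23158 + 6080\right) \left(-38764 + 18755\right) = \left(-17078\right) \left(-20009\right) = 341713702$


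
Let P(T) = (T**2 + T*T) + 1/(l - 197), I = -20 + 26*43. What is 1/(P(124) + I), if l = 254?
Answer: 57/1815451 ≈ 3.1397e-5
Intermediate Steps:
I = 1098 (I = -20 + 1118 = 1098)
P(T) = 1/57 + 2*T**2 (P(T) = (T**2 + T*T) + 1/(254 - 197) = (T**2 + T**2) + 1/57 = 2*T**2 + 1/57 = 1/57 + 2*T**2)
1/(P(124) + I) = 1/((1/57 + 2*124**2) + 1098) = 1/((1/57 + 2*15376) + 1098) = 1/((1/57 + 30752) + 1098) = 1/(1752865/57 + 1098) = 1/(1815451/57) = 57/1815451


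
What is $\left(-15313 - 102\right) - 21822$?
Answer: $-37237$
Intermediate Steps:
$\left(-15313 - 102\right) - 21822 = -15415 - 21822 = -37237$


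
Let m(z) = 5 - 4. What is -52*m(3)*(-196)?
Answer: 10192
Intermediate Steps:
m(z) = 1
-52*m(3)*(-196) = -52*1*(-196) = -52*(-196) = 10192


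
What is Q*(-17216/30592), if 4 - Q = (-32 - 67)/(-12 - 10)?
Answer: 269/956 ≈ 0.28138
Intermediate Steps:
Q = -½ (Q = 4 - (-32 - 67)/(-12 - 10) = 4 - (-99)/(-22) = 4 - (-99)*(-1)/22 = 4 - 1*9/2 = 4 - 9/2 = -½ ≈ -0.50000)
Q*(-17216/30592) = -(-8608)/30592 = -½*(-269/478) = 269/956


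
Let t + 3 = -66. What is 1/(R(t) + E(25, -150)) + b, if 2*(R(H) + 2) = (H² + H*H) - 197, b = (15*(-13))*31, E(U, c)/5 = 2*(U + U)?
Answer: -62390443/10321 ≈ -6045.0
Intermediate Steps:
E(U, c) = 20*U (E(U, c) = 5*(2*(U + U)) = 5*(2*(2*U)) = 5*(4*U) = 20*U)
t = -69 (t = -3 - 66 = -69)
b = -6045 (b = -195*31 = -6045)
R(H) = -201/2 + H² (R(H) = -2 + ((H² + H*H) - 197)/2 = -2 + ((H² + H²) - 197)/2 = -2 + (2*H² - 197)/2 = -2 + (-197 + 2*H²)/2 = -2 + (-197/2 + H²) = -201/2 + H²)
1/(R(t) + E(25, -150)) + b = 1/((-201/2 + (-69)²) + 20*25) - 6045 = 1/((-201/2 + 4761) + 500) - 6045 = 1/(9321/2 + 500) - 6045 = 1/(10321/2) - 6045 = 2/10321 - 6045 = -62390443/10321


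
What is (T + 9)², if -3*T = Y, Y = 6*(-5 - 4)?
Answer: 729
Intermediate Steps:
Y = -54 (Y = 6*(-9) = -54)
T = 18 (T = -⅓*(-54) = 18)
(T + 9)² = (18 + 9)² = 27² = 729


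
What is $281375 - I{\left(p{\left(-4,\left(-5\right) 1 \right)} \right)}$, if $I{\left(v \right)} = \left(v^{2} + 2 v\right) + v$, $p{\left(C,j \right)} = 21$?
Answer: $280871$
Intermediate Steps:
$I{\left(v \right)} = v^{2} + 3 v$
$281375 - I{\left(p{\left(-4,\left(-5\right) 1 \right)} \right)} = 281375 - 21 \left(3 + 21\right) = 281375 - 21 \cdot 24 = 281375 - 504 = 280871$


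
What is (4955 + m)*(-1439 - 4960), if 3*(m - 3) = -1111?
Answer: -29356479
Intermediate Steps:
m = -1102/3 (m = 3 + (1/3)*(-1111) = 3 - 1111/3 = -1102/3 ≈ -367.33)
(4955 + m)*(-1439 - 4960) = (4955 - 1102/3)*(-1439 - 4960) = (13763/3)*(-6399) = -29356479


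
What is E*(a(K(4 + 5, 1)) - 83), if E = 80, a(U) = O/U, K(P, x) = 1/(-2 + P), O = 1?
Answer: -6080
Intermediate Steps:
a(U) = 1/U
E*(a(K(4 + 5, 1)) - 83) = 80*(1/(1/(-2 + (4 + 5))) - 83) = 80*(1/(1/(-2 + 9)) - 83) = 80*(1/(1/7) - 83) = 80*(7 - 83) = 80*(-76) = -6080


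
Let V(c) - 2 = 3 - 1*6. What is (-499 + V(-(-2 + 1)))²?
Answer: 250000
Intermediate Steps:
V(c) = -1 (V(c) = 2 + (3 - 1*6) = 2 + (3 - 6) = 2 - 3 = -1)
(-499 + V(-(-2 + 1)))² = (-499 - 1)² = (-500)² = 250000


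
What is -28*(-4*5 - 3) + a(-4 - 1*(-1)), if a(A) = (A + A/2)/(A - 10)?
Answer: 16753/26 ≈ 644.35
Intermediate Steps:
a(A) = 3*A/(2*(-10 + A)) (a(A) = (A + A*(1/2))/(-10 + A) = (A + A/2)/(-10 + A) = (3*A/2)/(-10 + A) = 3*A/(2*(-10 + A)))
-28*(-4*5 - 3) + a(-4 - 1*(-1)) = -28*(-4*5 - 3) + 3*(-4 - 1*(-1))/(2*(-10 + (-4 - 1*(-1)))) = -28*(-20 - 3) + 3*(-4 + 1)/(2*(-10 + (-4 + 1))) = -28*(-23) + (3/2)*(-3)/(-10 - 3) = 644 + (3/2)*(-3)/(-13) = 644 + (3/2)*(-3)*(-1/13) = 644 + 9/26 = 16753/26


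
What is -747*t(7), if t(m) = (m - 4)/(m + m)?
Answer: -2241/14 ≈ -160.07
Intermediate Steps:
t(m) = (-4 + m)/(2*m) (t(m) = (-4 + m)/((2*m)) = (-4 + m)*(1/(2*m)) = (-4 + m)/(2*m))
-747*t(7) = -747*(-4 + 7)/(2*7) = -747*3/(2*7) = -747*3/14 = -2241/14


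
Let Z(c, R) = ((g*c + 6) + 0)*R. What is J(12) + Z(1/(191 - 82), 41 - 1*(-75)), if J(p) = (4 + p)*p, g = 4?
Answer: 97256/109 ≈ 892.26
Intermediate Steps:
J(p) = p*(4 + p)
Z(c, R) = R*(6 + 4*c) (Z(c, R) = ((4*c + 6) + 0)*R = ((6 + 4*c) + 0)*R = (6 + 4*c)*R = R*(6 + 4*c))
J(12) + Z(1/(191 - 82), 41 - 1*(-75)) = 12*(4 + 12) + 2*(41 - 1*(-75))*(3 + 2/(191 - 82)) = 12*16 + 2*(41 + 75)*(3 + 2/109) = 192 + 2*116*(3 + 2*(1/109)) = 192 + 2*116*(3 + 2/109) = 192 + 2*116*(329/109) = 192 + 76328/109 = 97256/109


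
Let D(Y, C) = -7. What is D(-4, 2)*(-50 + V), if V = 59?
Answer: -63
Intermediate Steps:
D(-4, 2)*(-50 + V) = -7*(-50 + 59) = -7*9 = -63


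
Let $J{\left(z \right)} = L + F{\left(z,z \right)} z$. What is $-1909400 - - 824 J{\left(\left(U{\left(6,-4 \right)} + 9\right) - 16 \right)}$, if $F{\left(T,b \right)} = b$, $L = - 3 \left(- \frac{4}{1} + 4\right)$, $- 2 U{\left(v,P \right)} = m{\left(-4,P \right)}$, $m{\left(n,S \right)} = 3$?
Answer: $-1849866$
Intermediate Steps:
$U{\left(v,P \right)} = - \frac{3}{2}$ ($U{\left(v,P \right)} = \left(- \frac{1}{2}\right) 3 = - \frac{3}{2}$)
$L = 0$ ($L = - 3 \left(\left(-4\right) 1 + 4\right) = - 3 \left(-4 + 4\right) = \left(-3\right) 0 = 0$)
$J{\left(z \right)} = z^{2}$ ($J{\left(z \right)} = 0 + z z = 0 + z^{2} = z^{2}$)
$-1909400 - - 824 J{\left(\left(U{\left(6,-4 \right)} + 9\right) - 16 \right)} = -1909400 - - 824 \left(\left(- \frac{3}{2} + 9\right) - 16\right)^{2} = -1909400 - - 824 \left(\frac{15}{2} - 16\right)^{2} = -1909400 - - 824 \left(- \frac{17}{2}\right)^{2} = -1909400 - \left(-824\right) \frac{289}{4} = -1909400 - -59534 = -1909400 + 59534 = -1849866$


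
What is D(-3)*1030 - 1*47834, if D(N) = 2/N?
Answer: -145562/3 ≈ -48521.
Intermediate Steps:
D(-3)*1030 - 1*47834 = (2/(-3))*1030 - 1*47834 = (2*(-1/3))*1030 - 47834 = -2/3*1030 - 47834 = -2060/3 - 47834 = -145562/3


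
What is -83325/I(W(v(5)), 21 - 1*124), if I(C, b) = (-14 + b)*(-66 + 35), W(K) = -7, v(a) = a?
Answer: -27775/1209 ≈ -22.974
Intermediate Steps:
I(C, b) = 434 - 31*b (I(C, b) = (-14 + b)*(-31) = 434 - 31*b)
-83325/I(W(v(5)), 21 - 1*124) = -83325/(434 - 31*(21 - 1*124)) = -83325/(434 - 31*(21 - 124)) = -83325/(434 - 31*(-103)) = -83325/(434 + 3193) = -83325/3627 = -83325*1/3627 = -27775/1209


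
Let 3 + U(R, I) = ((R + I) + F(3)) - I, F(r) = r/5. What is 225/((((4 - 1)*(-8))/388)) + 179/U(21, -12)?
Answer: -674785/186 ≈ -3627.9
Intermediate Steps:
F(r) = r/5 (F(r) = r*(1/5) = r/5)
U(R, I) = -12/5 + R (U(R, I) = -3 + (((R + I) + (1/5)*3) - I) = -3 + (((I + R) + 3/5) - I) = -3 + ((3/5 + I + R) - I) = -3 + (3/5 + R) = -12/5 + R)
225/((((4 - 1)*(-8))/388)) + 179/U(21, -12) = 225/((((4 - 1)*(-8))/388)) + 179/(-12/5 + 21) = 225/(((3*(-8))*(1/388))) + 179/(93/5) = 225/((-24*1/388)) + 179*(5/93) = 225/(-6/97) + 895/93 = 225*(-97/6) + 895/93 = -7275/2 + 895/93 = -674785/186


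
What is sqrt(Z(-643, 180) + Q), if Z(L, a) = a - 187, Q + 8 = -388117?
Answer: 2*I*sqrt(97033) ≈ 623.0*I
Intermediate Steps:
Q = -388125 (Q = -8 - 388117 = -388125)
Z(L, a) = -187 + a
sqrt(Z(-643, 180) + Q) = sqrt((-187 + 180) - 388125) = sqrt(-7 - 388125) = sqrt(-388132) = 2*I*sqrt(97033)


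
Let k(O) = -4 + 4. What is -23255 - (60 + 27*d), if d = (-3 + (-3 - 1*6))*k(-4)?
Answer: -23315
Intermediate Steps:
k(O) = 0
d = 0 (d = (-3 + (-3 - 1*6))*0 = (-3 + (-3 - 6))*0 = (-3 - 9)*0 = -12*0 = 0)
-23255 - (60 + 27*d) = -23255 - (60 + 27*0) = -23255 - (60 + 0) = -23255 - 1*60 = -23255 - 60 = -23315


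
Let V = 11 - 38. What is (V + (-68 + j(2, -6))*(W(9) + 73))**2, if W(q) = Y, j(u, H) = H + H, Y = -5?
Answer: 29888089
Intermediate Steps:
j(u, H) = 2*H
W(q) = -5
V = -27
(V + (-68 + j(2, -6))*(W(9) + 73))**2 = (-27 + (-68 + 2*(-6))*(-5 + 73))**2 = (-27 + (-68 - 12)*68)**2 = (-27 - 80*68)**2 = (-27 - 5440)**2 = (-5467)**2 = 29888089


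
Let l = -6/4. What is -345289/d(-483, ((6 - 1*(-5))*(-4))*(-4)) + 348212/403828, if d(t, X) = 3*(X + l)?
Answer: -69627538655/105701979 ≈ -658.72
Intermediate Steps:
l = -3/2 (l = -6*1/4 = -3/2 ≈ -1.5000)
d(t, X) = -9/2 + 3*X (d(t, X) = 3*(X - 3/2) = 3*(-3/2 + X) = -9/2 + 3*X)
-345289/d(-483, ((6 - 1*(-5))*(-4))*(-4)) + 348212/403828 = -345289/(-9/2 + 3*(((6 - 1*(-5))*(-4))*(-4))) + 348212/403828 = -345289/(-9/2 + 3*(((6 + 5)*(-4))*(-4))) + 348212*(1/403828) = -345289/(-9/2 + 3*((11*(-4))*(-4))) + 87053/100957 = -345289/(-9/2 + 3*(-44*(-4))) + 87053/100957 = -345289/(-9/2 + 3*176) + 87053/100957 = -345289/(-9/2 + 528) + 87053/100957 = -345289/1047/2 + 87053/100957 = -345289*2/1047 + 87053/100957 = -690578/1047 + 87053/100957 = -69627538655/105701979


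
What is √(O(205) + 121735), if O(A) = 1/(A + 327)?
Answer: √8613481793/266 ≈ 348.91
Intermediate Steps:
O(A) = 1/(327 + A)
√(O(205) + 121735) = √(1/(327 + 205) + 121735) = √(1/532 + 121735) = √(64763021/532) = √8613481793/266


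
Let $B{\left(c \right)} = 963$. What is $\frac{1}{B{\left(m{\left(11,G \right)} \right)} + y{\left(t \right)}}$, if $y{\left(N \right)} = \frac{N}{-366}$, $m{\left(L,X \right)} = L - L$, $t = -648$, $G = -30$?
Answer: $\frac{61}{58851} \approx 0.0010365$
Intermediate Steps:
$m{\left(L,X \right)} = 0$
$y{\left(N \right)} = - \frac{N}{366}$ ($y{\left(N \right)} = N \left(- \frac{1}{366}\right) = - \frac{N}{366}$)
$\frac{1}{B{\left(m{\left(11,G \right)} \right)} + y{\left(t \right)}} = \frac{1}{963 - - \frac{108}{61}} = \frac{1}{963 + \frac{108}{61}} = \frac{1}{\frac{58851}{61}} = \frac{61}{58851}$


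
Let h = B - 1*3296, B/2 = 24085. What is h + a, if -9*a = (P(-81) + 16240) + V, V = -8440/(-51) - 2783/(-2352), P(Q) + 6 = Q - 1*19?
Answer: 15496412017/359856 ≈ 43063.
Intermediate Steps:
P(Q) = -25 + Q (P(Q) = -6 + (Q - 1*19) = -6 + (Q - 19) = -6 + (-19 + Q) = -25 + Q)
V = 6664271/39984 (V = -8440*(-1/51) - 2783*(-1/2352) = 8440/51 + 2783/2352 = 6664271/39984 ≈ 166.67)
B = 48170 (B = 2*24085 = 48170)
h = 44874 (h = 48170 - 1*3296 = 48170 - 3296 = 44874)
a = -651766127/359856 (a = -(((-25 - 81) + 16240) + 6664271/39984)/9 = -((-106 + 16240) + 6664271/39984)/9 = -(16134 + 6664271/39984)/9 = -⅑*651766127/39984 = -651766127/359856 ≈ -1811.2)
h + a = 44874 - 651766127/359856 = 15496412017/359856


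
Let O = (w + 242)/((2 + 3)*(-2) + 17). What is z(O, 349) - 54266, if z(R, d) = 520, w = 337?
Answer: -53746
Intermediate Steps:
O = 579/7 (O = (337 + 242)/((2 + 3)*(-2) + 17) = 579/(5*(-2) + 17) = 579/(-10 + 17) = 579/7 ≈ 82.714)
z(O, 349) - 54266 = 520 - 54266 = -53746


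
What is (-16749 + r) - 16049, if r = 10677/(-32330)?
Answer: -1060370017/32330 ≈ -32798.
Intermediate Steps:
r = -10677/32330 (r = 10677*(-1/32330) = -10677/32330 ≈ -0.33025)
(-16749 + r) - 16049 = (-16749 - 10677/32330) - 16049 = -541505847/32330 - 16049 = -1060370017/32330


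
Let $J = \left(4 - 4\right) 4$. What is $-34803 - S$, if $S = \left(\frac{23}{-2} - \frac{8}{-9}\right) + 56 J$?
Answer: $- \frac{626263}{18} \approx -34792.0$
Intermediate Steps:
$J = 0$ ($J = 0 \cdot 4 = 0$)
$S = - \frac{191}{18}$ ($S = \left(\frac{23}{-2} - \frac{8}{-9}\right) + 56 \cdot 0 = \left(23 \left(- \frac{1}{2}\right) - - \frac{8}{9}\right) + 0 = \left(- \frac{23}{2} + \frac{8}{9}\right) + 0 = - \frac{191}{18} + 0 = - \frac{191}{18} \approx -10.611$)
$-34803 - S = -34803 - - \frac{191}{18} = -34803 + \frac{191}{18} = - \frac{626263}{18}$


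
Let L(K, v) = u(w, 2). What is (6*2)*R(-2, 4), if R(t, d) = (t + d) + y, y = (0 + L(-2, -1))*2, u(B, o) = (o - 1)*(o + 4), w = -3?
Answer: 168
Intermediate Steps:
u(B, o) = (-1 + o)*(4 + o)
L(K, v) = 6 (L(K, v) = -4 + 2² + 3*2 = -4 + 4 + 6 = 6)
y = 12 (y = (0 + 6)*2 = 6*2 = 12)
R(t, d) = 12 + d + t (R(t, d) = (t + d) + 12 = (d + t) + 12 = 12 + d + t)
(6*2)*R(-2, 4) = (6*2)*(12 + 4 - 2) = 12*14 = 168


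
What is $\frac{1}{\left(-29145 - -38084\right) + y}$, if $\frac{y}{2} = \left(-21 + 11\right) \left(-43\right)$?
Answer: $\frac{1}{9799} \approx 0.00010205$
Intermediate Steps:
$y = 860$ ($y = 2 \left(-21 + 11\right) \left(-43\right) = 2 \left(\left(-10\right) \left(-43\right)\right) = 2 \cdot 430 = 860$)
$\frac{1}{\left(-29145 - -38084\right) + y} = \frac{1}{\left(-29145 - -38084\right) + 860} = \frac{1}{\left(-29145 + 38084\right) + 860} = \frac{1}{8939 + 860} = \frac{1}{9799}$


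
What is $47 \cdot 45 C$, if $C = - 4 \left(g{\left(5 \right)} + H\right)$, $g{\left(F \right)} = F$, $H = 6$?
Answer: $-93060$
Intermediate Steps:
$C = -44$ ($C = - 4 \left(5 + 6\right) = \left(-4\right) 11 = -44$)
$47 \cdot 45 C = 47 \cdot 45 \left(-44\right) = 2115 \left(-44\right) = -93060$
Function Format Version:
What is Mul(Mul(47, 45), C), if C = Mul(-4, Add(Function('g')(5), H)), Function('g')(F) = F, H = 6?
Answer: -93060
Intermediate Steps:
C = -44 (C = Mul(-4, Add(5, 6)) = Mul(-4, 11) = -44)
Mul(Mul(47, 45), C) = Mul(Mul(47, 45), -44) = Mul(2115, -44) = -93060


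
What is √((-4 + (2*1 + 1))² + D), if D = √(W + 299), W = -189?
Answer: √(1 + √110) ≈ 3.3894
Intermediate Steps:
D = √110 (D = √(-189 + 299) = √110 ≈ 10.488)
√((-4 + (2*1 + 1))² + D) = √((-4 + (2*1 + 1))² + √110) = √((-4 + (2 + 1))² + √110) = √((-4 + 3)² + √110) = √((-1)² + √110) = √(1 + √110)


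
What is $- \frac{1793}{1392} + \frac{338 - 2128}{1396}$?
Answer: $- \frac{1248677}{485808} \approx -2.5703$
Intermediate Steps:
$- \frac{1793}{1392} + \frac{338 - 2128}{1396} = \left(-1793\right) \frac{1}{1392} + \left(338 - 2128\right) \frac{1}{1396} = - \frac{1793}{1392} - \frac{895}{698} = - \frac{1248677}{485808}$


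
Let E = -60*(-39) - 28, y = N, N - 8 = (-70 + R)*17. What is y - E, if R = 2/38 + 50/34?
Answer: -65894/19 ≈ -3468.1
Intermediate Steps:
R = 492/323 (R = 2*(1/38) + 50*(1/34) = 1/19 + 25/17 = 492/323 ≈ 1.5232)
N = -21966/19 (N = 8 + (-70 + 492/323)*17 = 8 - 22118/323*17 = 8 - 22118/19 = -21966/19 ≈ -1156.1)
y = -21966/19 ≈ -1156.1
E = 2312 (E = 2340 - 28 = 2312)
y - E = -21966/19 - 1*2312 = -21966/19 - 2312 = -65894/19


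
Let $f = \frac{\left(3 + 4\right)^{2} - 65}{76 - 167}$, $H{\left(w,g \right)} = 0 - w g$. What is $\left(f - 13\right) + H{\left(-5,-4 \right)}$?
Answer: $- \frac{2987}{91} \approx -32.824$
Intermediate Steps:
$H{\left(w,g \right)} = - g w$ ($H{\left(w,g \right)} = 0 - g w = - g w$)
$f = \frac{16}{91}$ ($f = \frac{7^{2} - 65}{-91} = \left(49 - 65\right) \left(- \frac{1}{91}\right) = \left(-16\right) \left(- \frac{1}{91}\right) = \frac{16}{91} \approx 0.17582$)
$\left(f - 13\right) + H{\left(-5,-4 \right)} = \left(\frac{16}{91} - 13\right) - \left(-4\right) \left(-5\right) = - \frac{1167}{91} - 20 = - \frac{2987}{91}$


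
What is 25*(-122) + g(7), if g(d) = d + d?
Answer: -3036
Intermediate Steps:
g(d) = 2*d
25*(-122) + g(7) = 25*(-122) + 2*7 = -3050 + 14 = -3036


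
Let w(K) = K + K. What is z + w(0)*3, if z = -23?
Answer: -23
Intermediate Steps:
w(K) = 2*K
z + w(0)*3 = -23 + (2*0)*3 = -23 + 0*3 = -23 + 0 = -23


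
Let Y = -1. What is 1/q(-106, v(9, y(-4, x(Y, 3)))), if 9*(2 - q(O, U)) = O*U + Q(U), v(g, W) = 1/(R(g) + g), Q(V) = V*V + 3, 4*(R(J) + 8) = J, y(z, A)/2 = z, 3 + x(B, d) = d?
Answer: 507/2677 ≈ 0.18939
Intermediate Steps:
x(B, d) = -3 + d
y(z, A) = 2*z
R(J) = -8 + J/4
Q(V) = 3 + V**2 (Q(V) = V**2 + 3 = 3 + V**2)
v(g, W) = 1/(-8 + 5*g/4) (v(g, W) = 1/((-8 + g/4) + g) = 1/(-8 + 5*g/4))
q(O, U) = 5/3 - U**2/9 - O*U/9 (q(O, U) = 2 - (O*U + (3 + U**2))/9 = 2 - (3 + U**2 + O*U)/9 = 2 + (-1/3 - U**2/9 - O*U/9) = 5/3 - U**2/9 - O*U/9)
1/q(-106, v(9, y(-4, x(Y, 3)))) = 1/(5/3 - 16/(-32 + 5*9)**2/9 - 1/9*(-106)*4/(-32 + 5*9)) = 1/(5/3 - 16/(-32 + 45)**2/9 - 1/9*(-106)*4/(-32 + 45)) = 1/(5/3 - (4/13)**2/9 - 1/9*(-106)*4/13) = 1/(5/3 - 1/9*16/169 + 424/117) = 1/(5/3 - 16/1521 + 424/117) = 1/(2677/507) = 507/2677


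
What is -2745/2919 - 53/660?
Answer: -655469/642180 ≈ -1.0207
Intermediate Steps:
-2745/2919 - 53/660 = -2745*1/2919 - 53*1/660 = -915/973 - 53/660 = -655469/642180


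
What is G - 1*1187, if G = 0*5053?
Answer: -1187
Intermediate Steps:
G = 0
G - 1*1187 = 0 - 1*1187 = 0 - 1187 = -1187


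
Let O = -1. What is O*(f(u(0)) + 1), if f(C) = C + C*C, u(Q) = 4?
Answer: -21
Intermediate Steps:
f(C) = C + C²
O*(f(u(0)) + 1) = -(4*(1 + 4) + 1) = -(4*5 + 1) = -(20 + 1) = -1*21 = -21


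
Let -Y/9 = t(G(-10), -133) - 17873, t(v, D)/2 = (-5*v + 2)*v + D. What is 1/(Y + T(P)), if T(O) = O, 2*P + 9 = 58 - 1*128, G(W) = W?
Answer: 2/345143 ≈ 5.7947e-6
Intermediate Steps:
P = -79/2 (P = -9/2 + (58 - 1*128)/2 = -9/2 + (58 - 128)/2 = -9/2 + (1/2)*(-70) = -9/2 - 35 = -79/2 ≈ -39.500)
t(v, D) = 2*D + 2*v*(2 - 5*v) (t(v, D) = 2*((-5*v + 2)*v + D) = 2*((2 - 5*v)*v + D) = 2*(v*(2 - 5*v) + D) = 2*(D + v*(2 - 5*v)) = 2*D + 2*v*(2 - 5*v))
Y = 172611 (Y = -9*((-10*(-10)**2 + 2*(-133) + 4*(-10)) - 17873) = -9*((-10*100 - 266 - 40) - 17873) = -9*((-1000 - 266 - 40) - 17873) = -9*(-1306 - 17873) = -9*(-19179) = 172611)
1/(Y + T(P)) = 1/(172611 - 79/2) = 1/(345143/2) = 2/345143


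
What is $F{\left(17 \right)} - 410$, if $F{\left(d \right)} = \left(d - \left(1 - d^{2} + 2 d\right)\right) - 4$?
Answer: $-143$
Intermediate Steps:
$F{\left(d \right)} = -5 + d^{2} - d$ ($F{\left(d \right)} = \left(d - \left(1 - d^{2} + 2 d\right)\right) - 4 = \left(-1 + d^{2} - d\right) - 4 = -5 + d^{2} - d$)
$F{\left(17 \right)} - 410 = \left(-5 + 17^{2} - 17\right) - 410 = \left(-5 + 289 - 17\right) - 410 = 267 - 410 = -143$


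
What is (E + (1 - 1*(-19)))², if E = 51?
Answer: 5041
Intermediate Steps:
(E + (1 - 1*(-19)))² = (51 + (1 - 1*(-19)))² = (51 + (1 + 19))² = (51 + 20)² = 71² = 5041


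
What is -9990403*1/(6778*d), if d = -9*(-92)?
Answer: -9990403/5612184 ≈ -1.7801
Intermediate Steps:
d = 828
-9990403*1/(6778*d) = -9990403/(6778*828) = -9990403/5612184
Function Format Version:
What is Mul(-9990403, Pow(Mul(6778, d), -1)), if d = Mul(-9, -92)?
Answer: Rational(-9990403, 5612184) ≈ -1.7801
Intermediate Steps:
d = 828
Mul(-9990403, Pow(Mul(6778, d), -1)) = Mul(-9990403, Pow(Mul(6778, 828), -1)) = Mul(-9990403, Pow(5612184, -1)) = Mul(-9990403, Rational(1, 5612184)) = Rational(-9990403, 5612184)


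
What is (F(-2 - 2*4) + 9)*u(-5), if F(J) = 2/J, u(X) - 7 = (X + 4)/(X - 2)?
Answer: 440/7 ≈ 62.857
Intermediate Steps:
u(X) = 7 + (4 + X)/(-2 + X) (u(X) = 7 + (X + 4)/(X - 2) = 7 + (4 + X)/(-2 + X))
(F(-2 - 2*4) + 9)*u(-5) = (2/(-2 - 2*4) + 9)*(2*(-5 + 4*(-5))/(-2 - 5)) = (2/(-2 - 8) + 9)*(2*(-5 - 20)/(-7)) = (2/(-10) + 9)*(2*(-⅐)*(-25)) = (2*(-⅒) + 9)*(50/7) = (-⅕ + 9)*(50/7) = (44/5)*(50/7) = 440/7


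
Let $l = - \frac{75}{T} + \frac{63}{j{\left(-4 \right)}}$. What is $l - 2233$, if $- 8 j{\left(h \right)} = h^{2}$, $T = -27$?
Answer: $- \frac{40711}{18} \approx -2261.7$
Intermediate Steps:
$j{\left(h \right)} = - \frac{h^{2}}{8}$
$l = - \frac{517}{18}$ ($l = - \frac{75}{-27} + \frac{63}{\left(- \frac{1}{8}\right) \left(-4\right)^{2}} = \left(-75\right) \left(- \frac{1}{27}\right) + \frac{63}{\left(- \frac{1}{8}\right) 16} = \frac{25}{9} + \frac{63}{-2} = \frac{25}{9} + 63 \left(- \frac{1}{2}\right) = \frac{25}{9} - \frac{63}{2} = - \frac{517}{18} \approx -28.722$)
$l - 2233 = - \frac{517}{18} - 2233 = - \frac{40711}{18}$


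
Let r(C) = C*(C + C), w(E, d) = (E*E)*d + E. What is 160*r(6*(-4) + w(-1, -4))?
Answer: 269120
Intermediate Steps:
w(E, d) = E + d*E² (w(E, d) = E²*d + E = d*E² + E = E + d*E²)
r(C) = 2*C² (r(C) = C*(2*C) = 2*C²)
160*r(6*(-4) + w(-1, -4)) = 160*(2*(6*(-4) - (1 - 1*(-4)))²) = 160*(2*(-24 - (1 + 4))²) = 160*(2*(-24 - 1*5)²) = 160*(2*(-24 - 5)²) = 160*(2*(-29)²) = 160*(2*841) = 160*1682 = 269120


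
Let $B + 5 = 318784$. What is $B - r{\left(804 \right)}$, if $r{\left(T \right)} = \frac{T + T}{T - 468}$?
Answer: $\frac{4462839}{14} \approx 3.1877 \cdot 10^{5}$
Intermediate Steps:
$B = 318779$ ($B = -5 + 318784 = 318779$)
$r{\left(T \right)} = \frac{2 T}{-468 + T}$
$B - r{\left(804 \right)} = 318779 - 2 \cdot 804 \frac{1}{-468 + 804} = 318779 - 2 \cdot 804 \cdot \frac{1}{336} = 318779 - \frac{67}{14} = \frac{4462839}{14}$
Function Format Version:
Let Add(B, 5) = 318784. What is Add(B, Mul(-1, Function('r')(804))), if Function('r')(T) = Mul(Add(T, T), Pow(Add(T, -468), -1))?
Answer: Rational(4462839, 14) ≈ 3.1877e+5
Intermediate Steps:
B = 318779 (B = Add(-5, 318784) = 318779)
Function('r')(T) = Mul(2, T, Pow(Add(-468, T), -1)) (Function('r')(T) = Mul(Mul(2, T), Pow(Add(-468, T), -1)) = Mul(2, T, Pow(Add(-468, T), -1)))
Add(B, Mul(-1, Function('r')(804))) = Add(318779, Mul(-1, Mul(2, 804, Pow(Add(-468, 804), -1)))) = Add(318779, Mul(-1, Mul(2, 804, Pow(336, -1)))) = Add(318779, Mul(-1, Mul(2, 804, Rational(1, 336)))) = Add(318779, Mul(-1, Rational(67, 14))) = Add(318779, Rational(-67, 14)) = Rational(4462839, 14)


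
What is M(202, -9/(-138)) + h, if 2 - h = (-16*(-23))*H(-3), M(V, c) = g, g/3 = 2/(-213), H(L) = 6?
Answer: -156628/71 ≈ -2206.0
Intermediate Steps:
g = -2/71 (g = 3*(2/(-213)) = 3*(2*(-1/213)) = 3*(-2/213) = -2/71 ≈ -0.028169)
M(V, c) = -2/71
h = -2206 (h = 2 - (-16*(-23))*6 = 2 - 368*6 = 2 - 1*2208 = 2 - 2208 = -2206)
M(202, -9/(-138)) + h = -2/71 - 2206 = -156628/71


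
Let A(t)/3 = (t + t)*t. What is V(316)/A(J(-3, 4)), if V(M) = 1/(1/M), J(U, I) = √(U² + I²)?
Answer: 158/75 ≈ 2.1067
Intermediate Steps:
J(U, I) = √(I² + U²)
A(t) = 6*t² (A(t) = 3*((t + t)*t) = 3*((2*t)*t) = 3*(2*t²) = 6*t²)
V(M) = M
V(316)/A(J(-3, 4)) = 316/((6*(√(4² + (-3)²))²)) = 316/((6*(√(16 + 9))²)) = 316/((6*(√25)²)) = 316/((6*5²)) = 316/((6*25)) = 316/150 = 316*(1/150) = 158/75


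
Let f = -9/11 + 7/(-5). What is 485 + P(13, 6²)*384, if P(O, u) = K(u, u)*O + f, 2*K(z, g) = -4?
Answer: -569293/55 ≈ -10351.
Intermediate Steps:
K(z, g) = -2 (K(z, g) = (½)*(-4) = -2)
f = -122/55 (f = -9*1/11 + 7*(-⅕) = -9/11 - 7/5 = -122/55 ≈ -2.2182)
P(O, u) = -122/55 - 2*O (P(O, u) = -2*O - 122/55 = -122/55 - 2*O)
485 + P(13, 6²)*384 = 485 + (-122/55 - 2*13)*384 = 485 + (-122/55 - 26)*384 = 485 - 1552/55*384 = 485 - 595968/55 = -569293/55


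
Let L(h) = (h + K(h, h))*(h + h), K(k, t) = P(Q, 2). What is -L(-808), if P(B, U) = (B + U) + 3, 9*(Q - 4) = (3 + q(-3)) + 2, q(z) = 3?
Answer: -11607728/9 ≈ -1.2897e+6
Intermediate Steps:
Q = 44/9 (Q = 4 + ((3 + 3) + 2)/9 = 4 + (6 + 2)/9 = 4 + (⅑)*8 = 4 + 8/9 = 44/9 ≈ 4.8889)
P(B, U) = 3 + B + U
K(k, t) = 89/9 (K(k, t) = 3 + 44/9 + 2 = 89/9)
L(h) = 2*h*(89/9 + h) (L(h) = (h + 89/9)*(h + h) = (89/9 + h)*(2*h) = 2*h*(89/9 + h))
-L(-808) = -2*(-808)*(89 + 9*(-808))/9 = -2*(-808)*(89 - 7272)/9 = -2*(-808)*(-7183)/9 = -1*11607728/9 = -11607728/9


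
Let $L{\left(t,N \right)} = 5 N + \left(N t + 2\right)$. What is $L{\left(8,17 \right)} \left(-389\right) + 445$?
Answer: $-86302$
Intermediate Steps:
$L{\left(t,N \right)} = 2 + 5 N + N t$ ($L{\left(t,N \right)} = 5 N + \left(2 + N t\right) = 2 + 5 N + N t$)
$L{\left(8,17 \right)} \left(-389\right) + 445 = \left(2 + 5 \cdot 17 + 17 \cdot 8\right) \left(-389\right) + 445 = \left(2 + 85 + 136\right) \left(-389\right) + 445 = 223 \left(-389\right) + 445 = -86747 + 445 = -86302$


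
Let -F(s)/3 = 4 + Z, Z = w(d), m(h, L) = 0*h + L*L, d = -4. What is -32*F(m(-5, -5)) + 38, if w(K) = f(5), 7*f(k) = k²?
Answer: 5354/7 ≈ 764.86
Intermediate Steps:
f(k) = k²/7
m(h, L) = L² (m(h, L) = 0 + L² = L²)
w(K) = 25/7 (w(K) = (⅐)*5² = (⅐)*25 = 25/7)
Z = 25/7 ≈ 3.5714
F(s) = -159/7 (F(s) = -3*(4 + 25/7) = -3*53/7 = -159/7)
-32*F(m(-5, -5)) + 38 = -32*(-159/7) + 38 = 5088/7 + 38 = 5354/7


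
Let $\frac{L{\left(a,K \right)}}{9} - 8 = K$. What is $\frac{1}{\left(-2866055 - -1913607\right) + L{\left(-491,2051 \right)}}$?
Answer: $- \frac{1}{933917} \approx -1.0708 \cdot 10^{-6}$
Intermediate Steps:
$L{\left(a,K \right)} = 72 + 9 K$
$\frac{1}{\left(-2866055 - -1913607\right) + L{\left(-491,2051 \right)}} = \frac{1}{\left(-2866055 - -1913607\right) + \left(72 + 9 \cdot 2051\right)} = \frac{1}{\left(-2866055 + 1913607\right) + \left(72 + 18459\right)} = \frac{1}{-952448 + 18531} = \frac{1}{-933917} = - \frac{1}{933917}$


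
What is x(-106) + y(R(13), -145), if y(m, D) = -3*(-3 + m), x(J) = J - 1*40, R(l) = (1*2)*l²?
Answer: -1151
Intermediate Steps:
R(l) = 2*l²
x(J) = -40 + J (x(J) = J - 40 = -40 + J)
y(m, D) = 9 - 3*m
x(-106) + y(R(13), -145) = (-40 - 106) + (9 - 6*13²) = -146 + (9 - 6*169) = -146 + (9 - 3*338) = -146 + (9 - 1014) = -146 - 1005 = -1151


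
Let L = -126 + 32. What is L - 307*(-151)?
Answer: 46263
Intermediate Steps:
L = -94
L - 307*(-151) = -94 - 307*(-151) = -94 + 46357 = 46263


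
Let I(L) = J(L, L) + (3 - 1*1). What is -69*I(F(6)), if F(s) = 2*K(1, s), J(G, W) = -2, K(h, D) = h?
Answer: 0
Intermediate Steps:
F(s) = 2 (F(s) = 2*1 = 2)
I(L) = 0 (I(L) = -2 + (3 - 1*1) = -2 + (3 - 1) = -2 + 2 = 0)
-69*I(F(6)) = -69*0 = 0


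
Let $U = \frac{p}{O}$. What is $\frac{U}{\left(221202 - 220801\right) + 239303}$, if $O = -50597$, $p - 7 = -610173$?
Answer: $\frac{16057}{319165876} \approx 5.0309 \cdot 10^{-5}$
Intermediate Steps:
$p = -610166$ ($p = 7 - 610173 = -610166$)
$U = \frac{32114}{2663}$ ($U = - \frac{610166}{-50597} = \left(-610166\right) \left(- \frac{1}{50597}\right) = \frac{32114}{2663} \approx 12.059$)
$\frac{U}{\left(221202 - 220801\right) + 239303} = \frac{32114}{2663 \left(\left(221202 - 220801\right) + 239303\right)} = \frac{32114}{2663 \left(401 + 239303\right)} = \frac{32114}{2663 \cdot 239704} = \frac{32114}{2663} \cdot \frac{1}{239704} = \frac{16057}{319165876}$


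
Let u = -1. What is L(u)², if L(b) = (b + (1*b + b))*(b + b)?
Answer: 36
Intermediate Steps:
L(b) = 6*b² (L(b) = (b + (b + b))*(2*b) = (b + 2*b)*(2*b) = (3*b)*(2*b) = 6*b²)
L(u)² = (6*(-1)²)² = (6*1)² = 6² = 36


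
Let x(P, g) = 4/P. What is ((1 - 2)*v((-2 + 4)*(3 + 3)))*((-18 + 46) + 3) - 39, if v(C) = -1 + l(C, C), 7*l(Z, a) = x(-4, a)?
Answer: -25/7 ≈ -3.5714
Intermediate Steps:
l(Z, a) = -⅐ (l(Z, a) = (4/(-4))/7 = (4*(-¼))/7 = (⅐)*(-1) = -⅐)
v(C) = -8/7 (v(C) = -1 - ⅐ = -8/7)
((1 - 2)*v((-2 + 4)*(3 + 3)))*((-18 + 46) + 3) - 39 = ((1 - 2)*(-8/7))*((-18 + 46) + 3) - 39 = (-1*(-8/7))*(28 + 3) - 39 = (8/7)*31 - 39 = 248/7 - 39 = -25/7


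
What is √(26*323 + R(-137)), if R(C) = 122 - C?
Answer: √8657 ≈ 93.043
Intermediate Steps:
√(26*323 + R(-137)) = √(26*323 + (122 - 1*(-137))) = √(8398 + (122 + 137)) = √(8398 + 259) = √8657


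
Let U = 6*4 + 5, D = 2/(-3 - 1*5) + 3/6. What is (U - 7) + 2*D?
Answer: 45/2 ≈ 22.500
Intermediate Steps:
D = 1/4 (D = 2/(-3 - 5) + 3*(1/6) = 2/(-8) + 1/2 = 2*(-1/8) + 1/2 = -1/4 + 1/2 = 1/4 ≈ 0.25000)
U = 29 (U = 24 + 5 = 29)
(U - 7) + 2*D = (29 - 7) + 2*(1/4) = 22 + 1/2 = 45/2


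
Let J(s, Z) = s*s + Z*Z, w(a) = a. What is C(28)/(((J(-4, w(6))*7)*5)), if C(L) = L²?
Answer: 28/65 ≈ 0.43077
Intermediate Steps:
J(s, Z) = Z² + s² (J(s, Z) = s² + Z² = Z² + s²)
C(28)/(((J(-4, w(6))*7)*5)) = 28²/((((6² + (-4)²)*7)*5)) = 784/((((36 + 16)*7)*5)) = 784/(((52*7)*5)) = 784/((364*5)) = 784/1820 = 784*(1/1820) = 28/65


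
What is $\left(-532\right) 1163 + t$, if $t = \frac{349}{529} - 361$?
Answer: $- \frac{327491384}{529} \approx -6.1908 \cdot 10^{5}$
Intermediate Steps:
$t = - \frac{190620}{529}$ ($t = 349 \cdot \frac{1}{529} - 361 = \frac{349}{529} - 361 = - \frac{190620}{529} \approx -360.34$)
$\left(-532\right) 1163 + t = \left(-532\right) 1163 - \frac{190620}{529} = -618716 - \frac{190620}{529} = - \frac{327491384}{529}$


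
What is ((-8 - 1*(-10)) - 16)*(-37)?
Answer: 518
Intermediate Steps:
((-8 - 1*(-10)) - 16)*(-37) = ((-8 + 10) - 16)*(-37) = (2 - 16)*(-37) = -14*(-37) = 518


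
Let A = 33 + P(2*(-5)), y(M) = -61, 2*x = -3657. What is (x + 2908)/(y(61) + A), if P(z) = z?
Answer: -2159/76 ≈ -28.408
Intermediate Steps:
x = -3657/2 (x = (½)*(-3657) = -3657/2 ≈ -1828.5)
A = 23 (A = 33 + 2*(-5) = 33 - 10 = 23)
(x + 2908)/(y(61) + A) = (-3657/2 + 2908)/(-61 + 23) = (2159/2)/(-38) = (2159/2)*(-1/38) = -2159/76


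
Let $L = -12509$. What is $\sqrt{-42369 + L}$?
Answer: $i \sqrt{54878} \approx 234.26 i$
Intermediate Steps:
$\sqrt{-42369 + L} = \sqrt{-42369 - 12509} = \sqrt{-54878} = i \sqrt{54878}$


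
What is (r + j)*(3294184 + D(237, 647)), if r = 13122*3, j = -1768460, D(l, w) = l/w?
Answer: -3685282511469790/647 ≈ -5.6960e+12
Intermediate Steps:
r = 39366
(r + j)*(3294184 + D(237, 647)) = (39366 - 1768460)*(3294184 + 237/647) = -1729094*(3294184 + 237*(1/647)) = -1729094*(3294184 + 237/647) = -1729094*2131337285/647 = -3685282511469790/647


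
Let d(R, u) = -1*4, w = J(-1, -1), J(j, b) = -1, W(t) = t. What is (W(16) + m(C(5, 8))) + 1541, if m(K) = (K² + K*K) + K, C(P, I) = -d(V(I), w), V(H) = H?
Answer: 1593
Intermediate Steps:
w = -1
d(R, u) = -4
C(P, I) = 4 (C(P, I) = -1*(-4) = 4)
m(K) = K + 2*K² (m(K) = (K² + K²) + K = 2*K² + K = K + 2*K²)
(W(16) + m(C(5, 8))) + 1541 = (16 + 4*(1 + 2*4)) + 1541 = (16 + 4*(1 + 8)) + 1541 = (16 + 4*9) + 1541 = (16 + 36) + 1541 = 52 + 1541 = 1593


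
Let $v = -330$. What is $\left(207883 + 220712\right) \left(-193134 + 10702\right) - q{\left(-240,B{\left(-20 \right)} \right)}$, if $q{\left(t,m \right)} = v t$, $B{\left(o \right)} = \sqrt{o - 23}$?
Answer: $-78189522240$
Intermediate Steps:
$B{\left(o \right)} = \sqrt{-23 + o}$
$q{\left(t,m \right)} = - 330 t$
$\left(207883 + 220712\right) \left(-193134 + 10702\right) - q{\left(-240,B{\left(-20 \right)} \right)} = \left(207883 + 220712\right) \left(-193134 + 10702\right) - \left(-330\right) \left(-240\right) = 428595 \left(-182432\right) - 79200 = -78189443040 - 79200 = -78189522240$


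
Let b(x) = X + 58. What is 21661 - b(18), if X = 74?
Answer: 21529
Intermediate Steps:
b(x) = 132 (b(x) = 74 + 58 = 132)
21661 - b(18) = 21661 - 1*132 = 21661 - 132 = 21529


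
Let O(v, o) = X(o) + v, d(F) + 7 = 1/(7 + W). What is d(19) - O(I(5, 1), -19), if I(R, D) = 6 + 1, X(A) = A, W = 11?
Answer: 91/18 ≈ 5.0556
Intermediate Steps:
I(R, D) = 7
d(F) = -125/18 (d(F) = -7 + 1/(7 + 11) = -7 + 1/18 = -125/18)
O(v, o) = o + v
d(19) - O(I(5, 1), -19) = -125/18 - (-19 + 7) = -125/18 - 1*(-12) = -125/18 + 12 = 91/18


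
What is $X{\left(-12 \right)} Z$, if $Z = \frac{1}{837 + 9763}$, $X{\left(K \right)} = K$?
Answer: $- \frac{3}{2650} \approx -0.0011321$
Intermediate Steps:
$Z = \frac{1}{10600} \approx 9.434 \cdot 10^{-5}$
$X{\left(-12 \right)} Z = \left(-12\right) \frac{1}{10600} = - \frac{3}{2650}$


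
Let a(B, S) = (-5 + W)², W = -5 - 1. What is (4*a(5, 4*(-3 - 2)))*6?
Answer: 2904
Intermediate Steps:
W = -6
a(B, S) = 121 (a(B, S) = (-5 - 6)² = (-11)² = 121)
(4*a(5, 4*(-3 - 2)))*6 = (4*121)*6 = 484*6 = 2904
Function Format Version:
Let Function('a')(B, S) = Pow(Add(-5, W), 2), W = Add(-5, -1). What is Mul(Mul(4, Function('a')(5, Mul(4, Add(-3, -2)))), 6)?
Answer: 2904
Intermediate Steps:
W = -6
Function('a')(B, S) = 121 (Function('a')(B, S) = Pow(Add(-5, -6), 2) = Pow(-11, 2) = 121)
Mul(Mul(4, Function('a')(5, Mul(4, Add(-3, -2)))), 6) = Mul(Mul(4, 121), 6) = Mul(484, 6) = 2904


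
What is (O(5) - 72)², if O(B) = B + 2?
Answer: 4225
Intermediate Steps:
O(B) = 2 + B
(O(5) - 72)² = ((2 + 5) - 72)² = (7 - 72)² = (-65)² = 4225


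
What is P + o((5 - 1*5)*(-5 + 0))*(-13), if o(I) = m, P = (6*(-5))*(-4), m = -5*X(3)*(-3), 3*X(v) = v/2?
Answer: 45/2 ≈ 22.500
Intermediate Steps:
X(v) = v/6 (X(v) = (v/2)/3 = v/6)
m = 15/2 (m = -5*3/6*(-3) = -5*½*(-3) = -5/2*(-3) = 15/2 ≈ 7.5000)
P = 120 (P = -30*(-4) = 120)
o(I) = 15/2
P + o((5 - 1*5)*(-5 + 0))*(-13) = 120 + (15/2)*(-13) = 120 - 195/2 = 45/2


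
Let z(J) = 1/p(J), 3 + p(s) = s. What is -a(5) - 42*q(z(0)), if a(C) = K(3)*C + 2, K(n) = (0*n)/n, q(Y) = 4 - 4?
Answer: -2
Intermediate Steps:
p(s) = -3 + s
z(J) = 1/(-3 + J)
q(Y) = 0
K(n) = 0 (K(n) = 0/n = 0)
a(C) = 2 (a(C) = 0*C + 2 = 0 + 2 = 2)
-a(5) - 42*q(z(0)) = -1*2 - 42*0 = -2 + 0 = -2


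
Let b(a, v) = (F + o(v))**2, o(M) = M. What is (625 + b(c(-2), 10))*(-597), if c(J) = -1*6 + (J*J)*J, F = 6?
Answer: -525957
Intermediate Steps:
c(J) = -6 + J**3 (c(J) = -6 + J**2*J = -6 + J**3)
b(a, v) = (6 + v)**2
(625 + b(c(-2), 10))*(-597) = (625 + (6 + 10)**2)*(-597) = (625 + 16**2)*(-597) = (625 + 256)*(-597) = 881*(-597) = -525957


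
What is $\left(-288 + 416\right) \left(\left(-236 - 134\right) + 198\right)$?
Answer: $-22016$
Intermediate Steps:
$\left(-288 + 416\right) \left(\left(-236 - 134\right) + 198\right) = 128 \left(-370 + 198\right) = 128 \left(-172\right) = -22016$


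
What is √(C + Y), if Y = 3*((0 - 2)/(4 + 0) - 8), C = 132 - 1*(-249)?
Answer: 3*√158/2 ≈ 18.855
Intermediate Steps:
C = 381 (C = 132 + 249 = 381)
Y = -51/2 (Y = 3*(-2/4 - 8) = 3*(-2*¼ - 8) = 3*(-½ - 8) = 3*(-17/2) = -51/2 ≈ -25.500)
√(C + Y) = √(381 - 51/2) = √(711/2) = 3*√158/2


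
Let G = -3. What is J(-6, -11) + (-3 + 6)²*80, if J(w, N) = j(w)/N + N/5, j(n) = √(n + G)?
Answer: 3589/5 - 3*I/11 ≈ 717.8 - 0.27273*I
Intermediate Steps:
j(n) = √(-3 + n) (j(n) = √(n - 3) = √(-3 + n))
J(w, N) = N/5 + √(-3 + w)/N (J(w, N) = √(-3 + w)/N + N/5 = N/5 + √(-3 + w)/N)
J(-6, -11) + (-3 + 6)²*80 = ((⅕)*(-11) + √(-3 - 6)/(-11)) + (-3 + 6)²*80 = (-11/5 - 3*I/11) + 3²*80 = (-11/5 - 3*I/11) + 9*80 = (-11/5 - 3*I/11) + 720 = 3589/5 - 3*I/11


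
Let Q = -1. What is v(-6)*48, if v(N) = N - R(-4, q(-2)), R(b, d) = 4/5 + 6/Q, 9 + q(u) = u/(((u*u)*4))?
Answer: -192/5 ≈ -38.400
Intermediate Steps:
q(u) = -9 + 1/(4*u) (q(u) = -9 + u/(((u*u)*4)) = -9 + u/((u**2*4)) = -9 + u/((4*u**2)) = -9 + u*(1/(4*u**2)) = -9 + 1/(4*u))
R(b, d) = -26/5 (R(b, d) = 4/5 + 6/(-1) = 4*(1/5) + 6*(-1) = 4/5 - 6 = -26/5)
v(N) = 26/5 + N (v(N) = N - 1*(-26/5) = N + 26/5 = 26/5 + N)
v(-6)*48 = (26/5 - 6)*48 = -4/5*48 = -192/5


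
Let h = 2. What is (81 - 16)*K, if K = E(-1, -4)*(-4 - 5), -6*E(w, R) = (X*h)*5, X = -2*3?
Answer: -5850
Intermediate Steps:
X = -6
E(w, R) = 10 (E(w, R) = -(-6*2)*5/6 = -(-2)*5 = -1/6*(-60) = 10)
K = -90 (K = 10*(-4 - 5) = 10*(-9) = -90)
(81 - 16)*K = (81 - 16)*(-90) = 65*(-90) = -5850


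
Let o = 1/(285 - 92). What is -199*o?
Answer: -199/193 ≈ -1.0311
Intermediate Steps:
o = 1/193 ≈ 0.0051813
-199*o = -199*1/193 = -199/193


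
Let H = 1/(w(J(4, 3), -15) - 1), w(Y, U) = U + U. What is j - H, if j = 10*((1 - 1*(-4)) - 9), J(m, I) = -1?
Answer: -1239/31 ≈ -39.968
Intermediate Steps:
w(Y, U) = 2*U
H = -1/31 (H = 1/(2*(-15) - 1) = 1/(-30 - 1) = 1/(-31) = -1/31 ≈ -0.032258)
j = -40 (j = 10*((1 + 4) - 9) = 10*(5 - 9) = 10*(-4) = -40)
j - H = -40 - 1*(-1/31) = -40 + 1/31 = -1239/31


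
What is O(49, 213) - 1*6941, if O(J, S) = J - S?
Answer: -7105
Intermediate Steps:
O(49, 213) - 1*6941 = (49 - 1*213) - 1*6941 = (49 - 213) - 6941 = -164 - 6941 = -7105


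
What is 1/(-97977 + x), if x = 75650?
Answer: -1/22327 ≈ -4.4789e-5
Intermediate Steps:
1/(-97977 + x) = 1/(-97977 + 75650) = 1/(-22327) = -1/22327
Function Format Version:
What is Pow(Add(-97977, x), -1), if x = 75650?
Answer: Rational(-1, 22327) ≈ -4.4789e-5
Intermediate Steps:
Pow(Add(-97977, x), -1) = Pow(Add(-97977, 75650), -1) = Pow(-22327, -1) = Rational(-1, 22327)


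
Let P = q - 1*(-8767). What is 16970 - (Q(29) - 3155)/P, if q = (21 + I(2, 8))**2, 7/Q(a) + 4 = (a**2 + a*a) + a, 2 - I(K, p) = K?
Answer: 133370397949/7859028 ≈ 16970.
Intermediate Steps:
I(K, p) = 2 - K
Q(a) = 7/(-4 + a + 2*a**2) (Q(a) = 7/(-4 + ((a**2 + a*a) + a)) = 7/(-4 + ((a**2 + a**2) + a)) = 7/(-4 + (2*a**2 + a)) = 7/(-4 + (a + 2*a**2)) = 7/(-4 + a + 2*a**2))
q = 441 (q = (21 + (2 - 1*2))**2 = (21 + (2 - 2))**2 = (21 + 0)**2 = 21**2 = 441)
P = 9208 (P = 441 - 1*(-8767) = 441 + 8767 = 9208)
16970 - (Q(29) - 3155)/P = 16970 - (7/(-4 + 29 + 2*29**2) - 3155)/9208 = 16970 - (7/(-4 + 29 + 2*841) - 3155)/9208 = 16970 - (7/(-4 + 29 + 1682) - 3155)/9208 = 16970 - (7/1707 - 3155)/9208 = 16970 - (-5385578)/(1707*9208) = 16970 - 1*(-2692789/7859028) = 16970 + 2692789/7859028 = 133370397949/7859028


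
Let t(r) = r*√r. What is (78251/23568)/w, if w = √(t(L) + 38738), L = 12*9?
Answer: 78251*√2/(47136*√(19369 + 324*√3)) ≈ 0.016630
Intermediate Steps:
L = 108
t(r) = r^(3/2)
w = √(38738 + 648*√3) (w = √(108^(3/2) + 38738) = √(648*√3 + 38738) = √(38738 + 648*√3) ≈ 199.65)
(78251/23568)/w = (78251/23568)/(√(38738 + 648*√3)) = (78251*(1/23568))/√(38738 + 648*√3) = 78251/(23568*√(38738 + 648*√3))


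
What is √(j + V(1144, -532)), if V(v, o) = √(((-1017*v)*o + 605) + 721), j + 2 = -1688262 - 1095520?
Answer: √(-2783784 + √618955662) ≈ 1661.0*I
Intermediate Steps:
j = -2783784 (j = -2 + (-1688262 - 1095520) = -2 - 2783782 = -2783784)
V(v, o) = √(1326 - 1017*o*v) (V(v, o) = √((-1017*o*v + 605) + 721) = √((605 - 1017*o*v) + 721) = √(1326 - 1017*o*v))
√(j + V(1144, -532)) = √(-2783784 + √(1326 - 1017*(-532)*1144)) = √(-2783784 + √(1326 + 618954336)) = √(-2783784 + √618955662)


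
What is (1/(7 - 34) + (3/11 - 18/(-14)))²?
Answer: 10004569/4322241 ≈ 2.3147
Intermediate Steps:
(1/(7 - 34) + (3/11 - 18/(-14)))² = (1/(-27) + (3*(1/11) - 18*(-1/14)))² = (-1/27 + (3/11 + 9/7))² = (-1/27 + 120/77)² = (3163/2079)² = 10004569/4322241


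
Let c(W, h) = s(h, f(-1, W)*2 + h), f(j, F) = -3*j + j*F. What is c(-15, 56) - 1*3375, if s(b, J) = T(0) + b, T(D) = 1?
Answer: -3318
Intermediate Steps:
f(j, F) = -3*j + F*j
s(b, J) = 1 + b
c(W, h) = 1 + h
c(-15, 56) - 1*3375 = (1 + 56) - 1*3375 = 57 - 3375 = -3318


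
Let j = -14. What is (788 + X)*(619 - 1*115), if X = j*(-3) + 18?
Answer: 427392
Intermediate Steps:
X = 60 (X = -14*(-3) + 18 = 42 + 18 = 60)
(788 + X)*(619 - 1*115) = (788 + 60)*(619 - 1*115) = 848*(619 - 115) = 848*504 = 427392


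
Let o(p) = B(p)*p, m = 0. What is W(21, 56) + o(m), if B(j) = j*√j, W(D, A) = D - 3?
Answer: 18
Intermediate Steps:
W(D, A) = -3 + D
B(j) = j^(3/2)
o(p) = p^(5/2) (o(p) = p^(3/2)*p = p^(5/2))
W(21, 56) + o(m) = (-3 + 21) + 0^(5/2) = 18 + 0 = 18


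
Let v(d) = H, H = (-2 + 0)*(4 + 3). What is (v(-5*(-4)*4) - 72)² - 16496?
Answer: -9100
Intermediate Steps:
H = -14 (H = -2*7 = -14)
v(d) = -14
(v(-5*(-4)*4) - 72)² - 16496 = (-14 - 72)² - 16496 = (-86)² - 16496 = 7396 - 16496 = -9100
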